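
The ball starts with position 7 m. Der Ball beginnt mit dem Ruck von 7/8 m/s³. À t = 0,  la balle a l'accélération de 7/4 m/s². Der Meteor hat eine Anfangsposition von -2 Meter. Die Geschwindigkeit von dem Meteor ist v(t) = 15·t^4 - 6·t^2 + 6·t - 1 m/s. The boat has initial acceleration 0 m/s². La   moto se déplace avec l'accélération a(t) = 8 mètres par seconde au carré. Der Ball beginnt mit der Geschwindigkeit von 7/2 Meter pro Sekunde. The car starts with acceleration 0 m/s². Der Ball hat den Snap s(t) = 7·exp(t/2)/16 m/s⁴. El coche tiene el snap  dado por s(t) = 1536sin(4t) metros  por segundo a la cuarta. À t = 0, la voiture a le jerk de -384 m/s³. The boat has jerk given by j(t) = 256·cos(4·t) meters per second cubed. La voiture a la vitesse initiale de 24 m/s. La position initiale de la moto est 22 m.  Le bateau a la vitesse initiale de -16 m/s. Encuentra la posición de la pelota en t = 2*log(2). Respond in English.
To solve this, we need to take 4 integrals of our snap equation s(t) = 7·exp(t/2)/16. Integrating snap and using the initial condition j(0) = 7/8, we get j(t) = 7·exp(t/2)/8. The antiderivative of jerk is acceleration. Using a(0) = 7/4, we get a(t) = 7·exp(t/2)/4. The antiderivative of acceleration, with v(0) = 7/2, gives velocity: v(t) = 7·exp(t/2)/2. Integrating velocity and using the initial condition x(0) = 7, we get x(t) = 7·exp(t/2). Using x(t) = 7·exp(t/2) and substituting t = 2*log(2), we find x = 14.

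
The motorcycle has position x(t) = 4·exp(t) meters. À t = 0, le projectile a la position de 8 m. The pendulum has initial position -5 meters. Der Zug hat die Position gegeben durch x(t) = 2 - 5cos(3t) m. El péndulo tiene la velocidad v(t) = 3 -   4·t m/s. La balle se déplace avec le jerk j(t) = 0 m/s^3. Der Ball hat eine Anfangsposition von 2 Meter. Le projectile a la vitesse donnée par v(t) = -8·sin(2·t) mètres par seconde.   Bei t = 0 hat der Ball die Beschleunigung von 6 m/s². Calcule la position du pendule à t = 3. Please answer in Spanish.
Para resolver esto, necesitamos tomar 1 integral de nuestra ecuación de la velocidad v(t) = 3 - 4·t. La integral de la velocidad es la posición. Usando x(0) = -5, obtenemos x(t) = -2·t^2 + 3·t - 5. Tenemos la posición x(t) = -2·t^2 + 3·t - 5. Sustituyendo t = 3: x(3) = -14.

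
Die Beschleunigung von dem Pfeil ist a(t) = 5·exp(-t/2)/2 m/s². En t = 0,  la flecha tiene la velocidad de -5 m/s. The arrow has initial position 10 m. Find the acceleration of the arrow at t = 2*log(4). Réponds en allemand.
Wir haben die Beschleunigung a(t) = 5·exp(-t/2)/2. Durch Einsetzen von t = 2*log(4): a(2*log(4)) = 5/8.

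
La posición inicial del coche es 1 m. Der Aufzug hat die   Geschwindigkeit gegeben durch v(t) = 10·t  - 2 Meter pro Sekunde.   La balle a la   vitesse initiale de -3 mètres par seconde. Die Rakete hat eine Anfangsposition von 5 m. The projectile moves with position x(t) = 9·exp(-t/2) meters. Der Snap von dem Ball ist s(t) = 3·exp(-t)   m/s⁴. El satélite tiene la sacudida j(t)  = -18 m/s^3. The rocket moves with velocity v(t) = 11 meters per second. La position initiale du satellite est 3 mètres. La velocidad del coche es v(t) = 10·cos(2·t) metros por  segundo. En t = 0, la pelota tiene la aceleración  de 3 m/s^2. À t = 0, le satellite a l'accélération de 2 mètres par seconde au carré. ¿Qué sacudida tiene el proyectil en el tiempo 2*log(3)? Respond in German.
Wir müssen unsere Gleichung für die Position x(t) = 9·exp(-t/2) 3-mal ableiten. Durch Ableiten von der Position erhalten wir die Geschwindigkeit: v(t) = -9·exp(-t/2)/2. Die Ableitung von der Geschwindigkeit ergibt die Beschleunigung: a(t) = 9·exp(-t/2)/4. Mit d/dt von a(t) finden wir j(t) = -9·exp(-t/2)/8. Wir haben den Ruck j(t) = -9·exp(-t/2)/8. Durch Einsetzen von t = 2*log(3): j(2*log(3)) = -3/8.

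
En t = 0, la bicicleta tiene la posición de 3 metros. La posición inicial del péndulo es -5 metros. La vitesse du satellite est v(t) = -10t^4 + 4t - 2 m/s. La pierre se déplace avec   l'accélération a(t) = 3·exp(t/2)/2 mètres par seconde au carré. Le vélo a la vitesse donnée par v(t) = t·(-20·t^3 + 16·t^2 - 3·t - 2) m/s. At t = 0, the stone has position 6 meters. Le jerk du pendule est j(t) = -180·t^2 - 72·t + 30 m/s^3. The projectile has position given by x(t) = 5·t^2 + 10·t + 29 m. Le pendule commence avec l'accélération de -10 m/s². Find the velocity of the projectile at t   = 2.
To solve this, we need to take 1 derivative of our position equation x(t) = 5·t^2 + 10·t + 29. The derivative of position gives velocity: v(t) = 10·t + 10. From the given velocity equation v(t) = 10·t + 10, we substitute t = 2 to get v = 30.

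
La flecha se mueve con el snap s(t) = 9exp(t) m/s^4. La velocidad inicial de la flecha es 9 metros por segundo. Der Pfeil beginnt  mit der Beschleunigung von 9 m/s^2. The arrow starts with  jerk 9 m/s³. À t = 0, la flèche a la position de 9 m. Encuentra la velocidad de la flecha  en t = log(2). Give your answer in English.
Starting from snap s(t) = 9·exp(t), we take 3 integrals. Finding the antiderivative of s(t) and using j(0) = 9: j(t) = 9·exp(t). The integral of jerk is acceleration. Using a(0) = 9, we get a(t) = 9·exp(t). Finding the integral of a(t) and using v(0) = 9: v(t) = 9·exp(t). We have velocity v(t) = 9·exp(t). Substituting t = log(2): v(log(2)) = 18.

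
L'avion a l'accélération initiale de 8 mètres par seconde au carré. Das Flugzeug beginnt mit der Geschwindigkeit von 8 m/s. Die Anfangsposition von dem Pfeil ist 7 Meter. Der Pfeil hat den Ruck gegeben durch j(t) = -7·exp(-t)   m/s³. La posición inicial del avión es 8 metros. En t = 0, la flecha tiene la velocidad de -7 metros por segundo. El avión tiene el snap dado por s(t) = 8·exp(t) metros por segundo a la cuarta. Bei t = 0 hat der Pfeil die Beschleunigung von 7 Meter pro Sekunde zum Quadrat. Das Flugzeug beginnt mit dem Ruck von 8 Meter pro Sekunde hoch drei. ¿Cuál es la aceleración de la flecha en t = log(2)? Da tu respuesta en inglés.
We must find the antiderivative of our jerk equation j(t) = -7·exp(-t) 1 time. Taking ∫j(t)dt and applying a(0) = 7, we find a(t) = 7·exp(-t). Using a(t) = 7·exp(-t) and substituting t = log(2), we find a = 7/2.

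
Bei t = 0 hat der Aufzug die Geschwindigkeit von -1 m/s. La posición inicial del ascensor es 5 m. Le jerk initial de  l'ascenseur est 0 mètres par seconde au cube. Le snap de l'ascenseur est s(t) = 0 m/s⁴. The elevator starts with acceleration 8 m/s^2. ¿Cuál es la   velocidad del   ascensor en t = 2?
Para resolver esto, necesitamos tomar 3 antiderivadas de nuestra ecuación del snap s(t) = 0. Tomando ∫s(t)dt y aplicando j(0) = 0, encontramos j(t) = 0. La antiderivada de la sacudida, con a(0) = 8, da la aceleración: a(t) = 8. Integrando la aceleración y usando la condición inicial v(0) = -1, obtenemos v(t) = 8·t - 1. De la ecuación de la velocidad v(t) = 8·t - 1, sustituimos t = 2 para obtener v = 15.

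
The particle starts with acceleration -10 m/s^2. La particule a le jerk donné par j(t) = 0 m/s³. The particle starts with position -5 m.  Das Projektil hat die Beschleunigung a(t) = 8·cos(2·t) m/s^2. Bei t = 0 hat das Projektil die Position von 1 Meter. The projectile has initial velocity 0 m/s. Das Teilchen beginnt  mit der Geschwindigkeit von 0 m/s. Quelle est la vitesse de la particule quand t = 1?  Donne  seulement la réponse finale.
La réponse est -10.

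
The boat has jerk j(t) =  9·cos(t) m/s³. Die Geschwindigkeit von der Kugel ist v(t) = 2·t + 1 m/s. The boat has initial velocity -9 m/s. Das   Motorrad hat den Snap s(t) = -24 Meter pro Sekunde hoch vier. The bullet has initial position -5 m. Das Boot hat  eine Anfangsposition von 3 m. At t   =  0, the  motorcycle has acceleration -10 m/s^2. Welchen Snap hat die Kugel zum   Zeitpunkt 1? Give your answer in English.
To solve this, we need to take 3 derivatives of our velocity equation v(t) = 2·t + 1. The derivative of velocity gives acceleration: a(t) = 2. Differentiating acceleration, we get jerk: j(t) = 0. Taking d/dt of j(t), we find s(t) = 0. We have snap s(t) = 0. Substituting t = 1: s(1) = 0.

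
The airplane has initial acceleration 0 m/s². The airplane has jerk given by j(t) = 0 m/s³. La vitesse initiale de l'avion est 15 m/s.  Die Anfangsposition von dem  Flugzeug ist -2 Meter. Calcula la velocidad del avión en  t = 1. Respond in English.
We need to integrate our jerk equation j(t) = 0 2 times. Integrating jerk and using the initial condition a(0) = 0, we get a(t) = 0. Integrating acceleration and using the initial condition v(0) = 15, we get v(t) = 15. From the given velocity equation v(t) = 15, we substitute t = 1 to get v = 15.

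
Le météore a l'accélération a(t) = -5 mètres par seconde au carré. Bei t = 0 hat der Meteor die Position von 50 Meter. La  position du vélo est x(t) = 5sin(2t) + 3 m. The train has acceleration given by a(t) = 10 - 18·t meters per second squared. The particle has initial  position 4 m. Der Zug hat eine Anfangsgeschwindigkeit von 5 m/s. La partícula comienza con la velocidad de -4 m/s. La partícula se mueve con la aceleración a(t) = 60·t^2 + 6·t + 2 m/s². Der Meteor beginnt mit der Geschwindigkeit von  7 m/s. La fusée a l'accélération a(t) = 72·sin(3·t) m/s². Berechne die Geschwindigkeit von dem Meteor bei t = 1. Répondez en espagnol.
Necesitamos integrar nuestra ecuación de la aceleración a(t) = -5 1 vez. La antiderivada de la aceleración es la velocidad. Usando v(0) = 7, obtenemos v(t) = 7 - 5·t. Tenemos la velocidad v(t) = 7 - 5·t. Sustituyendo t = 1: v(1) = 2.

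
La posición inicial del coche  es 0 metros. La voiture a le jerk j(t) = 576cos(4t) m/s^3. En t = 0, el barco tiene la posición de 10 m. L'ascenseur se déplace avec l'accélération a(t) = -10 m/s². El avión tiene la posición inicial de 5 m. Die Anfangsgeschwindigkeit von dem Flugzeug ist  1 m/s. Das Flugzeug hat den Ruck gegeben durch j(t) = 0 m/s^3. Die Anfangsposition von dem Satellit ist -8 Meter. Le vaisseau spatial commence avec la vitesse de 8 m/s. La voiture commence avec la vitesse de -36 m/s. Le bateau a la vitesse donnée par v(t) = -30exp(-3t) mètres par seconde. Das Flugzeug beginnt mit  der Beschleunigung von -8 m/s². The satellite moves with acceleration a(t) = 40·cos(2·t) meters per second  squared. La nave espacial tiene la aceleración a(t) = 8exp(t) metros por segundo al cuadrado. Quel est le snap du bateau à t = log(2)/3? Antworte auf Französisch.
En partant de la vitesse v(t) = -30·exp(-3·t), nous prenons 3 dérivées. En dérivant la vitesse, nous obtenons l'accélération: a(t) = 90·exp(-3·t). En prenant d/dt de a(t), nous trouvons j(t) = -270·exp(-3·t). En prenant d/dt de j(t), nous trouvons s(t) = 810·exp(-3·t). En utilisant s(t) = 810·exp(-3·t) et en substituant t = log(2)/3, nous trouvons s = 405.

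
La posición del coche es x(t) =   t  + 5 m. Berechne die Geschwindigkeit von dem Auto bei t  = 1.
Ausgehend von der Position x(t) = t + 5, nehmen wir 1 Ableitung. Mit d/dt von x(t) finden wir v(t) = 1. Wir haben die Geschwindigkeit v(t) = 1. Durch Einsetzen von t = 1: v(1) = 1.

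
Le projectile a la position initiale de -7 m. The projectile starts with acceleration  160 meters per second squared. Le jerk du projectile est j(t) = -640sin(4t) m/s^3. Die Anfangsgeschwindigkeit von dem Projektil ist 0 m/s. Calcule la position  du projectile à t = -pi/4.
Nous devons trouver la primitive de notre équation du jerk j(t) = -640·sin(4·t) 3 fois. En prenant ∫j(t)dt et en appliquant a(0) = 160, nous trouvons a(t) = 160·cos(4·t). L'intégrale de l'accélération est la vitesse. En utilisant v(0) = 0, nous obtenons v(t) = 40·sin(4·t). En intégrant la vitesse et en utilisant la condition initiale x(0) = -7, nous obtenons x(t) = 3 - 10·cos(4·t). De l'équation de la position x(t) = 3 - 10·cos(4·t), nous substituons t = -pi/4 pour obtenir x = 13.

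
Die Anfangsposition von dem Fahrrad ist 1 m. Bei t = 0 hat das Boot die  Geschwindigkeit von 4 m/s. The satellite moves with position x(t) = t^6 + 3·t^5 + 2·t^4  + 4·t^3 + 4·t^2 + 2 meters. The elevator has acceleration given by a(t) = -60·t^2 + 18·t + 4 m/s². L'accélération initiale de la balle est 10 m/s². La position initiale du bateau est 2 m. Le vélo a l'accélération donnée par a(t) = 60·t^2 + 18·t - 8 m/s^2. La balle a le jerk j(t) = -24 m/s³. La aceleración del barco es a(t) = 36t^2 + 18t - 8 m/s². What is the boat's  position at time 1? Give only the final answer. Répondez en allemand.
Bei t = 1, x = 8.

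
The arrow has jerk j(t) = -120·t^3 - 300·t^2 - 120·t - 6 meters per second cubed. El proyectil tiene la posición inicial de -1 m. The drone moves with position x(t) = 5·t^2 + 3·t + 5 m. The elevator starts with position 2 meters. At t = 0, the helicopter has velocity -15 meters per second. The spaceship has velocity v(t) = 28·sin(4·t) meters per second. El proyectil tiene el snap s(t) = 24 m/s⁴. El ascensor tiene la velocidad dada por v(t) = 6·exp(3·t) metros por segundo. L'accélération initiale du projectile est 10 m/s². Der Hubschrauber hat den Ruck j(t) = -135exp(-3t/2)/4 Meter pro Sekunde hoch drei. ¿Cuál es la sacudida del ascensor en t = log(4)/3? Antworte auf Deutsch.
Wir müssen unsere Gleichung für die Geschwindigkeit v(t) = 6·exp(3·t) 2-mal ableiten. Durch Ableiten von der Geschwindigkeit erhalten wir die Beschleunigung: a(t) = 18·exp(3·t). Durch Ableiten von der Beschleunigung erhalten wir den Ruck: j(t) = 54·exp(3·t). Aus der Gleichung für den Ruck j(t) = 54·exp(3·t), setzen wir t = log(4)/3 ein und erhalten j = 216.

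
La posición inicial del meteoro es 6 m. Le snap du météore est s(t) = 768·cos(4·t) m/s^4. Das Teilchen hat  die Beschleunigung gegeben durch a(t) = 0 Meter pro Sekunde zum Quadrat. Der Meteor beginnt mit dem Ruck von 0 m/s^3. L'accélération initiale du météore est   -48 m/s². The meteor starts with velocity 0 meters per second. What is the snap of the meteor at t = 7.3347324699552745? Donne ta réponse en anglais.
Using s(t) = 768·cos(4·t) and substituting t = 7.3347324699552745, we find s = -372.370628419314.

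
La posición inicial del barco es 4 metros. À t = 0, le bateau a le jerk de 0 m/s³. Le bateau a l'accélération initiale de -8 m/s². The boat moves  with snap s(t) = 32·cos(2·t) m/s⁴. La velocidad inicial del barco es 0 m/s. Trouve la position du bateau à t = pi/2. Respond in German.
Wir müssen das Integral unserer Gleichung für den Snap s(t) = 32·cos(2·t) 4-mal finden. Das Integral von dem Snap ist der Ruck. Mit j(0) = 0 erhalten wir j(t) = 16·sin(2·t). Die Stammfunktion von dem Ruck, mit a(0) = -8, ergibt die Beschleunigung: a(t) = -8·cos(2·t). Mit ∫a(t)dt und Anwendung von v(0) = 0, finden wir v(t) = -4·sin(2·t). Das Integral von der Geschwindigkeit, mit x(0) = 4, ergibt die Position: x(t) = 2·cos(2·t) + 2. Wir haben die Position x(t) = 2·cos(2·t) + 2. Durch Einsetzen von t = pi/2: x(pi/2) = 0.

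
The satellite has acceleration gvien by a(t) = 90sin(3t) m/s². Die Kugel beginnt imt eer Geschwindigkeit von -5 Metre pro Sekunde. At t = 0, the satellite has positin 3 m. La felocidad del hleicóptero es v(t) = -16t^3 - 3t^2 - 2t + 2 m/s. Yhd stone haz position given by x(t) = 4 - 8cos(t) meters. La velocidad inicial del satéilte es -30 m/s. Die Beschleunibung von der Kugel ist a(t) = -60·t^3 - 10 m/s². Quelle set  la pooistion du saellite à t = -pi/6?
Nous devons intégrer notre équation de l'accélération a(t) = 90·sin(3·t) 2 fois. La primitive de l'accélération est la vitesse. En utilisant v(0) = -30, nous obtenons v(t) = -30·cos(3·t). En prenant ∫v(t)dt et en appliquant x(0) = 3, nous trouvons x(t) = 3 - 10·sin(3·t). Nous avons la position x(t) = 3 - 10·sin(3·t). En substituant t = -pi/6: x(-pi/6) = 13.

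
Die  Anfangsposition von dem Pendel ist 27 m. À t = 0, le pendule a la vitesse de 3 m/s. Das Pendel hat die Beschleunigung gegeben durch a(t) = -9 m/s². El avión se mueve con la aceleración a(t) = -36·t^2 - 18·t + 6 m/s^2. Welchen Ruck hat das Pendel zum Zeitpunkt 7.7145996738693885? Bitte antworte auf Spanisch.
Para resolver esto, necesitamos tomar 1 derivada de nuestra ecuación de la aceleración a(t) = -9. Tomando d/dt de a(t), encontramos j(t) = 0. De la ecuación de la sacudida j(t) = 0, sustituimos t = 7.7145996738693885 para obtener j = 0.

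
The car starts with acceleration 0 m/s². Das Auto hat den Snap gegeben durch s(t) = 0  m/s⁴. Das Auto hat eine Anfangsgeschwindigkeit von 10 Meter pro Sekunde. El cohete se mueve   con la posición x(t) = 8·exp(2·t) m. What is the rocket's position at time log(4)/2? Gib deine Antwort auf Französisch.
De l'équation de la position x(t) = 8·exp(2·t), nous substituons t = log(4)/2 pour obtenir x = 32.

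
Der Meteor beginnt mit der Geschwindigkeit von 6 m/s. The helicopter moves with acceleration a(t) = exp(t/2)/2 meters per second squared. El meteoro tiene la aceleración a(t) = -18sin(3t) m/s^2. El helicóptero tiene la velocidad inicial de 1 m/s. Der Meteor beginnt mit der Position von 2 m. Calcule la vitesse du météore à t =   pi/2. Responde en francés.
Nous devons trouver l'intégrale de notre équation de l'accélération a(t) = -18·sin(3·t) 1 fois. La primitive de l'accélération est la vitesse. En utilisant v(0) = 6, nous obtenons v(t) = 6·cos(3·t). Nous avons la vitesse v(t) = 6·cos(3·t). En substituant t = pi/2: v(pi/2) = 0.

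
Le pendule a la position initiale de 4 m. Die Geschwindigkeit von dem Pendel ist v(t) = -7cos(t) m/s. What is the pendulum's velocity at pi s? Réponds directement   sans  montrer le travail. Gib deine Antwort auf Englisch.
v(pi) = 7.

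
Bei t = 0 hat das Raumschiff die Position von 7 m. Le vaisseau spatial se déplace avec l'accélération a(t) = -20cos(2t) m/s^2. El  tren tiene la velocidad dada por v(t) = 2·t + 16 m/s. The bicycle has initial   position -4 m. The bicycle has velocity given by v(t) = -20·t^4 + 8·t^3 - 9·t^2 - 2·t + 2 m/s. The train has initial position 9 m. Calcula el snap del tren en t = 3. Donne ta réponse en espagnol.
Partiendo de la velocidad v(t) = 2·t + 16, tomamos 3 derivadas. Derivando la velocidad, obtenemos la aceleración: a(t) = 2. La derivada de la aceleración da la sacudida: j(t) = 0. Tomando d/dt de j(t), encontramos s(t) = 0. Usando s(t) = 0 y sustituyendo t = 3, encontramos s = 0.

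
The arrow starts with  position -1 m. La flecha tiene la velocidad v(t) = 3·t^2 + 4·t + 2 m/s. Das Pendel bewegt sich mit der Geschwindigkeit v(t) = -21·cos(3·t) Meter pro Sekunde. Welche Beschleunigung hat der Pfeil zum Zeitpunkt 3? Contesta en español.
Para resolver esto, necesitamos tomar 1 derivada de nuestra ecuación de la velocidad v(t) = 3·t^2 + 4·t + 2. Tomando d/dt de v(t), encontramos a(t) = 6·t + 4. Usando a(t) = 6·t + 4 y sustituyendo t = 3, encontramos a = 22.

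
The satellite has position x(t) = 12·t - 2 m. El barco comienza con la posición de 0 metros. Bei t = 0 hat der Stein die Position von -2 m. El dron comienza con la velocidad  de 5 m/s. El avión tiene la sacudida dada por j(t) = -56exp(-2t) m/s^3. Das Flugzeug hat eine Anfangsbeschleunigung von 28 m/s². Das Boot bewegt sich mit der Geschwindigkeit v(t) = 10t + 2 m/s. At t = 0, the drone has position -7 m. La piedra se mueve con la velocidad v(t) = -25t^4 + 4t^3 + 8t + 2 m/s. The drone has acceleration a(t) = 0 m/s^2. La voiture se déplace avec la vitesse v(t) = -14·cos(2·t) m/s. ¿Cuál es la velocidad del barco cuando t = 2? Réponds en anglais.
From the given velocity equation v(t) = 10·t + 2, we substitute t = 2 to get v = 22.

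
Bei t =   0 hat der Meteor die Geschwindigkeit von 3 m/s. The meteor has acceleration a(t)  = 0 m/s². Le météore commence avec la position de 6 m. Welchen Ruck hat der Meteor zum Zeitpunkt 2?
Wir müssen unsere Gleichung für die Beschleunigung a(t) = 0 1-mal ableiten. Mit d/dt von a(t) finden wir j(t) = 0. Aus der Gleichung für den Ruck j(t) = 0, setzen wir t = 2 ein und erhalten j = 0.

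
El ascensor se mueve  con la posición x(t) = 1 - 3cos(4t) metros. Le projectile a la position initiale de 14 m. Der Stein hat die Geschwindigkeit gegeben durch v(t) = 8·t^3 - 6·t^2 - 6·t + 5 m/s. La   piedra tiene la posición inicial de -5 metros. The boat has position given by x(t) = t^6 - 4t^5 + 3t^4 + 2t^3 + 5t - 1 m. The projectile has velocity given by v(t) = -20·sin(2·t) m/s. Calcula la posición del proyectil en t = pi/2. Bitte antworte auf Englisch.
We must find the antiderivative of our velocity equation v(t) = -20·sin(2·t) 1 time. Integrating velocity and using the initial condition x(0) = 14, we get x(t) = 10·cos(2·t) + 4. Using x(t) = 10·cos(2·t) + 4 and substituting t = pi/2, we find x = -6.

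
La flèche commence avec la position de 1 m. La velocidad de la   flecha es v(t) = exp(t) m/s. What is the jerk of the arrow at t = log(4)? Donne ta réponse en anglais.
To solve this, we need to take 2 derivatives of our velocity equation v(t) = exp(t). The derivative of velocity gives acceleration: a(t) = exp(t). The derivative of acceleration gives jerk: j(t) = exp(t). Using j(t) = exp(t) and substituting t = log(4), we find j = 4.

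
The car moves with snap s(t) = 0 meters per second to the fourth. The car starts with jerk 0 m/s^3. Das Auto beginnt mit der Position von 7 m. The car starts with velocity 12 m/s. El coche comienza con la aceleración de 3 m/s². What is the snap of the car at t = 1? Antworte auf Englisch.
We have snap s(t) = 0. Substituting t = 1: s(1) = 0.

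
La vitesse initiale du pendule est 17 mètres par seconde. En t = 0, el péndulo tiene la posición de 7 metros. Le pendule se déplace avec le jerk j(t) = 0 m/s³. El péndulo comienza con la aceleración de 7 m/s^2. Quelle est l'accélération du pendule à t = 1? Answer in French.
Nous devons trouver la primitive de notre équation du jerk j(t) = 0 1 fois. En intégrant le jerk et en utilisant la condition initiale a(0) = 7, nous obtenons a(t) = 7. En utilisant a(t) = 7 et en substituant t = 1, nous trouvons a = 7.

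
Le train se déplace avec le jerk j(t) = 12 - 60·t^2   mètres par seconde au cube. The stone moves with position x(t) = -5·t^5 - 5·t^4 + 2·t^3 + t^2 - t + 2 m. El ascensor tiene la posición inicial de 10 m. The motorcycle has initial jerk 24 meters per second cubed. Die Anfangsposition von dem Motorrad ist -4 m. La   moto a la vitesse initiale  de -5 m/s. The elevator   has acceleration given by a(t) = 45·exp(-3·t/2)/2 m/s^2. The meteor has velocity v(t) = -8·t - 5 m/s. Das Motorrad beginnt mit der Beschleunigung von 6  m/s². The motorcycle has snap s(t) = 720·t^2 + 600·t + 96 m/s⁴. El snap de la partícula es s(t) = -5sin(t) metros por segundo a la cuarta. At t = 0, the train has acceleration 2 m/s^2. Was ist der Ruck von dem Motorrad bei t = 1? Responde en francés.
Nous devons intégrer notre équation du snap s(t) = 720·t^2 + 600·t + 96 1 fois. En intégrant le snap et en utilisant la condition initiale j(0) = 24, nous obtenons j(t) = 240·t^3 + 300·t^2 + 96·t + 24. Nous avons le jerk j(t) = 240·t^3 + 300·t^2 + 96·t + 24. En substituant t = 1: j(1) = 660.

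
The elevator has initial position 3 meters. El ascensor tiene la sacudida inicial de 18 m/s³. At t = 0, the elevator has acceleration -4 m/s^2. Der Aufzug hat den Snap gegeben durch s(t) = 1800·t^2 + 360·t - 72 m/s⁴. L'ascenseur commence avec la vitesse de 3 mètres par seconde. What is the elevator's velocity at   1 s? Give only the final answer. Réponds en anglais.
The answer is 41.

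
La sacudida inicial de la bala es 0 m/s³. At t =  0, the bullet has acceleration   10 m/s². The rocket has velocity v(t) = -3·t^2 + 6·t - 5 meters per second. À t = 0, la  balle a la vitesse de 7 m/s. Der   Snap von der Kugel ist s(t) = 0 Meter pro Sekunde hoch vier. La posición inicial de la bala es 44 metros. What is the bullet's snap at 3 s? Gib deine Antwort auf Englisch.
From the given snap equation s(t) = 0, we substitute t = 3 to get s = 0.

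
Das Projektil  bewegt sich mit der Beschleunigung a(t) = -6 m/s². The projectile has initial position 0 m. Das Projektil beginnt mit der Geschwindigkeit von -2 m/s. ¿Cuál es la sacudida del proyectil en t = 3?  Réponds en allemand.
Um dies zu lösen, müssen wir 1 Ableitung unserer Gleichung für die Beschleunigung a(t) = -6 nehmen. Mit d/dt von a(t) finden wir j(t) = 0. Aus der Gleichung für den Ruck j(t) = 0, setzen wir t = 3 ein und erhalten j = 0.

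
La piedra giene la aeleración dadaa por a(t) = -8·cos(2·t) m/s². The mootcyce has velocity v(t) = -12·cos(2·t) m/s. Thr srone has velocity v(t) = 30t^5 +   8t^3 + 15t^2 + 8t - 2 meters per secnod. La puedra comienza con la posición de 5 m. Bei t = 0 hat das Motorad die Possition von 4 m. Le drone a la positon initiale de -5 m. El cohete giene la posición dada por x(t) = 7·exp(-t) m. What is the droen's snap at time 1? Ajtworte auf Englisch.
Starting from velocity v(t) = 30·t^5 + 8·t^3 + 15·t^2 + 8·t - 2, we take 3 derivatives. The derivative of velocity gives acceleration: a(t) = 150·t^4 + 24·t^2 + 30·t + 8. Taking d/dt of a(t), we find j(t) = 600·t^3 + 48·t + 30. The derivative of jerk gives snap: s(t) = 1800·t^2 + 48. Using s(t) = 1800·t^2 + 48 and substituting t = 1, we find s = 1848.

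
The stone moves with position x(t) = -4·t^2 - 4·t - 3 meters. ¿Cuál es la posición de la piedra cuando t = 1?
Tenemos la posición x(t) = -4·t^2 - 4·t - 3. Sustituyendo t = 1: x(1) = -11.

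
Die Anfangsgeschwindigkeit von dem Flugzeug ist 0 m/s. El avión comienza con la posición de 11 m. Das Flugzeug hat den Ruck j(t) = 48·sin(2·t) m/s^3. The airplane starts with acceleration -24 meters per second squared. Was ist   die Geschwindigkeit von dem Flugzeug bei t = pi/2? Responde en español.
Necesitamos integrar nuestra ecuación de la sacudida j(t) = 48·sin(2·t) 2 veces. Tomando ∫j(t)dt y aplicando a(0) = -24, encontramos a(t) = -24·cos(2·t). Integrando la aceleración y usando la condición inicial v(0) = 0, obtenemos v(t) = -12·sin(2·t). Tenemos la velocidad v(t) = -12·sin(2·t). Sustituyendo t = pi/2: v(pi/2) = 0.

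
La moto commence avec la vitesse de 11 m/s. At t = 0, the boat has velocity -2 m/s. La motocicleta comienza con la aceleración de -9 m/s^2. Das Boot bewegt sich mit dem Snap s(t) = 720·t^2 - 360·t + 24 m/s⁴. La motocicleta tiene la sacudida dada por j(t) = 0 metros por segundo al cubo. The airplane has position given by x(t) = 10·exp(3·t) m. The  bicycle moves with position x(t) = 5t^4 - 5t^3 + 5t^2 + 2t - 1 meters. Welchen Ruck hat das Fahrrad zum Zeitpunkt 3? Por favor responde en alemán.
Um dies zu lösen, müssen wir 3 Ableitungen unserer Gleichung für die Position x(t) = 5·t^4 - 5·t^3 + 5·t^2 + 2·t - 1 nehmen. Durch Ableiten von der Position erhalten wir die Geschwindigkeit: v(t) = 20·t^3 - 15·t^2 + 10·t + 2. Die Ableitung von der Geschwindigkeit ergibt die Beschleunigung: a(t) = 60·t^2 - 30·t + 10. Durch Ableiten von der Beschleunigung erhalten wir den Ruck: j(t) = 120·t - 30. Mit j(t) = 120·t - 30 und Einsetzen von t = 3, finden wir j = 330.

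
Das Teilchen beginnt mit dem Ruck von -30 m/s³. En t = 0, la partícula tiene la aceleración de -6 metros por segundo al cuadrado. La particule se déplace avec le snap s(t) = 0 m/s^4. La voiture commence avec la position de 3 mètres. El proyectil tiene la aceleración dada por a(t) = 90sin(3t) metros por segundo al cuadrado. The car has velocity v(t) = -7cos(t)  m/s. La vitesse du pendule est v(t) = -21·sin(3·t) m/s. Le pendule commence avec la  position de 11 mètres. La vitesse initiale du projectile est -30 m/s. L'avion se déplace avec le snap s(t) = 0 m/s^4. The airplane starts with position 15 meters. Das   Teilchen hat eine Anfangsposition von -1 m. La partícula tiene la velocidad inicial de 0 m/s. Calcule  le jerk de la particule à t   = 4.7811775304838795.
Nous devons trouver l'intégrale de notre équation du snap s(t) = 0 1 fois. En intégrant le snap et en utilisant la condition initiale j(0) = -30, nous obtenons j(t) = -30. En utilisant j(t) = -30 et en substituant t = 4.7811775304838795, nous trouvons j = -30.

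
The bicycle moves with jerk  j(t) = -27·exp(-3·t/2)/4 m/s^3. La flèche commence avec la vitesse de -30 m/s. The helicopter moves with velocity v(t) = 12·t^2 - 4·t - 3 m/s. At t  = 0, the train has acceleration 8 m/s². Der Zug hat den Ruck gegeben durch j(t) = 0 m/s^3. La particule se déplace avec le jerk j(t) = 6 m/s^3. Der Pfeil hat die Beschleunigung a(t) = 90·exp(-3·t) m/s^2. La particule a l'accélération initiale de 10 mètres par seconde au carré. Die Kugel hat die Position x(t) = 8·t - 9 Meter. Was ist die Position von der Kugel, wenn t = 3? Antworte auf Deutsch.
Mit x(t) = 8·t - 9 und Einsetzen von t = 3, finden wir x = 15.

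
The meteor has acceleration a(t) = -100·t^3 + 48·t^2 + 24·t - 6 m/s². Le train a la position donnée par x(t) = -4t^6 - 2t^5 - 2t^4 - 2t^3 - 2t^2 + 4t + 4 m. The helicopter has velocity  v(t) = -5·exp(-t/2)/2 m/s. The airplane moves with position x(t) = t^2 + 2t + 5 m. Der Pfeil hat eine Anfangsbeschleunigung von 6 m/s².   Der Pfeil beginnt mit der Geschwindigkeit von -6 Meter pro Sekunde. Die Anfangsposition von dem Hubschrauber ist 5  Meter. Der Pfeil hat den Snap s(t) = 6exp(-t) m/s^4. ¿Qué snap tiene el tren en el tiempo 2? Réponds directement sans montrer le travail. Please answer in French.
La réponse est -6288.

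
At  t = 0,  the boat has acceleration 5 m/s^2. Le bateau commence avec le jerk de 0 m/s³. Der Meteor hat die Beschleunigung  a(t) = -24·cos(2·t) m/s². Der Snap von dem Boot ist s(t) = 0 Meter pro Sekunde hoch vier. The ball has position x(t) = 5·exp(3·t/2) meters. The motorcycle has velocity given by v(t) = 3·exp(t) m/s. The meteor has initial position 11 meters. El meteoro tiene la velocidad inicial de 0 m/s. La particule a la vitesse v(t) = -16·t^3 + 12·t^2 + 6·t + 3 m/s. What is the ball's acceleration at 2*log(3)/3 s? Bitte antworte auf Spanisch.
Para resolver esto, necesitamos tomar 2 derivadas de nuestra ecuación de la posición x(t) = 5·exp(3·t/2). Derivando la posición, obtenemos la velocidad: v(t) = 15·exp(3·t/2)/2. La derivada de la velocidad da la aceleración: a(t) = 45·exp(3·t/2)/4. Usando a(t) = 45·exp(3·t/2)/4 y sustituyendo t = 2*log(3)/3, encontramos a = 135/4.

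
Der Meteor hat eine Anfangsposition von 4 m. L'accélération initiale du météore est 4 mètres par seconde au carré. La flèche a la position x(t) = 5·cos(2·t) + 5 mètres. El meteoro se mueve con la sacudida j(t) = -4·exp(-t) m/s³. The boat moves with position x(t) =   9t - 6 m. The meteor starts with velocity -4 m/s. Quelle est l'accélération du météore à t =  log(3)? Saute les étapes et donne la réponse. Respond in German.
Bei t = log(3), a = 4/3.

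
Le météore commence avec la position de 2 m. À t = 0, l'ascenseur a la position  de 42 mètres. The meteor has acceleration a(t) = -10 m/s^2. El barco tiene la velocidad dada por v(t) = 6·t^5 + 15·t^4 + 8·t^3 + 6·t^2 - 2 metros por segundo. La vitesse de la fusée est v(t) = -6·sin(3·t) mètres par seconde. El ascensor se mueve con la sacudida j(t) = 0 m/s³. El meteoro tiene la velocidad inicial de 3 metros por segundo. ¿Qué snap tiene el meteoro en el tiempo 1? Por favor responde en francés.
En partant de l'accélération a(t) = -10, nous prenons 2 dérivées. En prenant d/dt de a(t), nous trouvons j(t) = 0. En prenant d/dt de j(t), nous trouvons s(t) = 0. En utilisant s(t) = 0 et en substituant t = 1, nous trouvons s = 0.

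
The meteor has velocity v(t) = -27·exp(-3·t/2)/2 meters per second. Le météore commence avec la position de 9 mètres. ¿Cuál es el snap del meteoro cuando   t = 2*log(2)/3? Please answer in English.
We must differentiate our velocity equation v(t) = -27·exp(-3·t/2)/2 3 times. Taking d/dt of v(t), we find a(t) = 81·exp(-3·t/2)/4. Differentiating acceleration, we get jerk: j(t) = -243·exp(-3·t/2)/8. Taking d/dt of j(t), we find s(t) = 729·exp(-3·t/2)/16. We have snap s(t) = 729·exp(-3·t/2)/16. Substituting t = 2*log(2)/3: s(2*log(2)/3) = 729/32.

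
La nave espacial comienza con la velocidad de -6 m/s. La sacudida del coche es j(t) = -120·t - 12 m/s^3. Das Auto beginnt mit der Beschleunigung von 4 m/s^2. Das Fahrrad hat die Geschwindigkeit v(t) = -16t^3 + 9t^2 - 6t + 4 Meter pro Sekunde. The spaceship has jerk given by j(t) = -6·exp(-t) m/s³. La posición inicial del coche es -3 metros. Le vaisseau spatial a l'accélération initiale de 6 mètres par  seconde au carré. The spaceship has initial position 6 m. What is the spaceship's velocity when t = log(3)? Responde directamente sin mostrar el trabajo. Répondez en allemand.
Die Geschwindigkeit bei t = log(3) ist v = -2.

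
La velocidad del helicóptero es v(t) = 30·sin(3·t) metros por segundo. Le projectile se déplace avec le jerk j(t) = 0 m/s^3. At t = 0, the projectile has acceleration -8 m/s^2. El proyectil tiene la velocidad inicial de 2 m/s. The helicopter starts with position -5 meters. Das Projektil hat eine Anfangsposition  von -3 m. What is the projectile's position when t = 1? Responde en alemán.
Ausgehend von dem Ruck j(t) = 0, nehmen wir 3 Stammfunktionen. Mit ∫j(t)dt und Anwendung von a(0) = -8, finden wir a(t) = -8. Die Stammfunktion von der Beschleunigung ist die Geschwindigkeit. Mit v(0) = 2 erhalten wir v(t) = 2 - 8·t. Durch Integration von der Geschwindigkeit und Verwendung der Anfangsbedingung x(0) = -3, erhalten wir x(t) = -4·t^2 + 2·t - 3. Wir haben die Position x(t) = -4·t^2 + 2·t - 3. Durch Einsetzen von t = 1: x(1) = -5.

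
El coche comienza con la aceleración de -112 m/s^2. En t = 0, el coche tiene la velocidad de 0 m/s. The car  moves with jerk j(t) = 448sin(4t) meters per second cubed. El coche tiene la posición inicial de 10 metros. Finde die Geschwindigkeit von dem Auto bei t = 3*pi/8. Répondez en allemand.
Ausgehend von dem Ruck j(t) = 448·sin(4·t), nehmen wir 2 Integrale. Die Stammfunktion von dem Ruck, mit a(0) = -112, ergibt die Beschleunigung: a(t) = -112·cos(4·t). Das Integral von der Beschleunigung ist die Geschwindigkeit. Mit v(0) = 0 erhalten wir v(t) = -28·sin(4·t). Mit v(t) = -28·sin(4·t) und Einsetzen von t = 3*pi/8, finden wir v = 28.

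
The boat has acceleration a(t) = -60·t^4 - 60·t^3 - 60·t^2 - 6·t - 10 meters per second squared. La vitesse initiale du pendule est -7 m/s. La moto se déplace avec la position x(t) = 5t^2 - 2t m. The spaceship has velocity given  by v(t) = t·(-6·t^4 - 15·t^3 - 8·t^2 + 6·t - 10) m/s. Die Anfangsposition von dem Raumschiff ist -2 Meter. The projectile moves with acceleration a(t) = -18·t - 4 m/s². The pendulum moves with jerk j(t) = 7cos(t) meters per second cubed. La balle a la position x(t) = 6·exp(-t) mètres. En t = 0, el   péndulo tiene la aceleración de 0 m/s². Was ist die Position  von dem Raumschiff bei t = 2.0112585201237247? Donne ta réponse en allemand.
Wir müssen die Stammfunktion unserer Gleichung für die Geschwindigkeit v(t) = t·(-6·t^4 - 15·t^3 - 8·t^2 + 6·t - 10) 1-mal finden. Die Stammfunktion von der Geschwindigkeit, mit x(0) = -2, ergibt die Position: x(t) = -t^6 - 3·t^5 - 2·t^4 + 2·t^3 - 5·t^2 - 2. Wir haben die Position x(t) = -t^6 - 3·t^5 - 2·t^4 + 2·t^3 - 5·t^2 - 2. Durch Einsetzen von t = 2.0112585201237247: x(2.0112585201237247) = -203.605651916465.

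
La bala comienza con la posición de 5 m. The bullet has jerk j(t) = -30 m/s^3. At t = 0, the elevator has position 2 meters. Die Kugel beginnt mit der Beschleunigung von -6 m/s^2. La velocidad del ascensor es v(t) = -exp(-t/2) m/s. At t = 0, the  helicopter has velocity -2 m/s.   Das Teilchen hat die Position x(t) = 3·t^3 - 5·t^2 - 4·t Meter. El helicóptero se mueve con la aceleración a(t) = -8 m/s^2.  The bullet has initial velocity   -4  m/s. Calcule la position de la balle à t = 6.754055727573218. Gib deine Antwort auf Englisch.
We need to integrate our jerk equation j(t) = -30 3 times. Finding the integral of j(t) and using a(0) = -6: a(t) = -30·t - 6. The integral of acceleration is velocity. Using v(0) = -4, we get v(t) = -15·t^2 - 6·t - 4. The antiderivative of velocity, with x(0) = 5, gives position: x(t) = -5·t^3 - 3·t^2 - 4·t + 5. From the given position equation x(t) = -5·t^3 - 3·t^2 - 4·t + 5, we substitute t = 6.754055727573218 to get x = -1699.37590632444.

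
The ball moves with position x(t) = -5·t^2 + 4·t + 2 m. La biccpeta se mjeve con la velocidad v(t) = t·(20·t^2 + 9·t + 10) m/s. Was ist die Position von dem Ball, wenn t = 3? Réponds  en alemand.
Mit x(t) = -5·t^2 + 4·t + 2 und Einsetzen von t = 3, finden wir x = -31.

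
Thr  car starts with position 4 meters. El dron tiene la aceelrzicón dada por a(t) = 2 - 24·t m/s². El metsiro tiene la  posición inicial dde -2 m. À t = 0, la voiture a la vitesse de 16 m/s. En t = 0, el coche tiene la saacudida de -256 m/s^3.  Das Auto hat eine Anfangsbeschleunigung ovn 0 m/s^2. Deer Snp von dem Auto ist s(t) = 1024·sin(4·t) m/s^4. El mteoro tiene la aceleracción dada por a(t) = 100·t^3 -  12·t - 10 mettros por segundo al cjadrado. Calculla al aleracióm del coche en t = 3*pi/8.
Para resolver esto, necesitamos tomar 2 antiderivadas de nuestra ecuación del snap s(t) = 1024·sin(4·t). La antiderivada del snap es la sacudida. Usando j(0) = -256, obtenemos j(t) = -256·cos(4·t). Integrando la sacudida y usando la condición inicial a(0) = 0, obtenemos a(t) = -64·sin(4·t). Tenemos la aceleración a(t) = -64·sin(4·t). Sustituyendo t = 3*pi/8: a(3*pi/8) = 64.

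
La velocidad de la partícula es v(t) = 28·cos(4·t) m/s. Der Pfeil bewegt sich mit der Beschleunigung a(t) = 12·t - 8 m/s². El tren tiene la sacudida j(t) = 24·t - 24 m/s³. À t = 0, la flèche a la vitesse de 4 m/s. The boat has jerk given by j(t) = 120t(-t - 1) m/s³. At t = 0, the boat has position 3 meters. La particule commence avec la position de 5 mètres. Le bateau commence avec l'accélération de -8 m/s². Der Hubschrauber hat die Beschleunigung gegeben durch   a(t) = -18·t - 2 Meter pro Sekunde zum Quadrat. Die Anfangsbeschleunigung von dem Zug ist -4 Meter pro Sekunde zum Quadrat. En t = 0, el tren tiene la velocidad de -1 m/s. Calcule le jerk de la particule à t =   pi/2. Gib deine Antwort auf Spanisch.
Partiendo de la velocidad v(t) = 28·cos(4·t), tomamos 2 derivadas. La derivada de la velocidad da la aceleración: a(t) = -112·sin(4·t). La derivada de la aceleración da la sacudida: j(t) = -448·cos(4·t). De la ecuación de la sacudida j(t) = -448·cos(4·t), sustituimos t = pi/2 para obtener j = -448.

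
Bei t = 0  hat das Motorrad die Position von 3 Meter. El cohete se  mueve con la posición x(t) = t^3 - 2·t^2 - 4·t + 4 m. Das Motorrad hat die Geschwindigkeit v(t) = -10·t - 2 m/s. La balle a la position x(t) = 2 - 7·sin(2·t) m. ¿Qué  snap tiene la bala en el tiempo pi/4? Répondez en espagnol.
Debemos derivar nuestra ecuación de la posición x(t) = 2 - 7·sin(2·t) 4 veces. La derivada de la posición da la velocidad: v(t) = -14·cos(2·t). Derivando la velocidad, obtenemos la aceleración: a(t) = 28·sin(2·t). Tomando d/dt de a(t), encontramos j(t) = 56·cos(2·t). Derivando la sacudida, obtenemos el snap: s(t) = -112·sin(2·t). De la ecuación del snap s(t) = -112·sin(2·t), sustituimos t = pi/4 para obtener s = -112.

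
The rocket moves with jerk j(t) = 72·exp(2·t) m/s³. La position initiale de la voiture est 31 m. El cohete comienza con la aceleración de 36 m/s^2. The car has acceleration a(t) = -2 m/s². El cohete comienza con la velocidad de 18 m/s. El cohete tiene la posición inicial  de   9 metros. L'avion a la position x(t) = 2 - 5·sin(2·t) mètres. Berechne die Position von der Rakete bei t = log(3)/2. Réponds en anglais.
Starting from jerk j(t) = 72·exp(2·t), we take 3 integrals. Taking ∫j(t)dt and applying a(0) = 36, we find a(t) = 36·exp(2·t). Integrating acceleration and using the initial condition v(0) = 18, we get v(t) = 18·exp(2·t). Taking ∫v(t)dt and applying x(0) = 9, we find x(t) = 9·exp(2·t). We have position x(t) = 9·exp(2·t). Substituting t = log(3)/2: x(log(3)/2) = 27.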